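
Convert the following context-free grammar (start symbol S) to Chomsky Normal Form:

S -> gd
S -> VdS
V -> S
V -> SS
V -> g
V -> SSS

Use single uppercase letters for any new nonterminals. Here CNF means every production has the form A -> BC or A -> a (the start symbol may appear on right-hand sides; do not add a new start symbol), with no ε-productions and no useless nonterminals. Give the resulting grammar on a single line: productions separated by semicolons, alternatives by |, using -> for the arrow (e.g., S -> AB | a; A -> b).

No ε-productions.
After unit-elimination: S -> gd | VdS; V -> g | SS | gd | SSS | VdS.
TERM: introduce A -> d, B -> g and substitute in every rule of length ≥2.
BIN: S -> VAS becomes S -> VC, C -> AS; V -> SSS becomes V -> SD, D -> SS; V -> VAS becomes V -> VE, E -> AS.

S -> BA | VC; A -> d; B -> g; C -> AS; D -> SS; E -> AS; V -> g | BA | SD | SS | VE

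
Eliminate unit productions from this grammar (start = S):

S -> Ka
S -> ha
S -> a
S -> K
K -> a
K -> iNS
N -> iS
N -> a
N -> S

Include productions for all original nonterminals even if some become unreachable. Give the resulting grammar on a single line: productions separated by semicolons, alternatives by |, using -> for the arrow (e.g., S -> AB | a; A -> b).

S -> a | Ka | ha | iNS; K -> a | iNS; N -> a | Ka | ha | iS | iNS

Unit productions: N->S, S->K.
Unit pairs (A ⇒* B via units): (N,K), (N,S), (S,K).
S: inherits non-unit rules of {K, S} → Ka | a | ha | iNS.
K: inherits non-unit rules of {K} → a | iNS.
N: inherits non-unit rules of {K, N, S} → Ka | a | ha | iNS | iS.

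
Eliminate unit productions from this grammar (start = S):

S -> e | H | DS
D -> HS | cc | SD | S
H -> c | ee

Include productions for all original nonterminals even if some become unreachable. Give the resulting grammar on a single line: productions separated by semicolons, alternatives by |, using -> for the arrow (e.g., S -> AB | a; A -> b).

S -> c | e | DS | ee; D -> c | e | DS | HS | SD | cc | ee; H -> c | ee

Unit productions: D->S, S->H.
Unit pairs (A ⇒* B via units): (D,H), (D,S), (S,H).
S: inherits non-unit rules of {H, S} → DS | c | e | ee.
D: inherits non-unit rules of {D, H, S} → DS | HS | SD | c | cc | e | ee.
H: inherits non-unit rules of {H} → c | ee.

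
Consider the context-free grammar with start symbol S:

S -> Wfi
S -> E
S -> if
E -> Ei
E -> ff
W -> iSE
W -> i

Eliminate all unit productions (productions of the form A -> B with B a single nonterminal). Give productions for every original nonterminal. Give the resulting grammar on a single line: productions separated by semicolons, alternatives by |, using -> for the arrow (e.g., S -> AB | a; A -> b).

S -> Ei | ff | if | Wfi; E -> Ei | ff; W -> i | iSE

Unit productions: S->E.
Unit pairs (A ⇒* B via units): (S,E).
S: inherits non-unit rules of {E, S} → Ei | Wfi | ff | if.
E: inherits non-unit rules of {E} → Ei | ff.
W: inherits non-unit rules of {W} → i | iSE.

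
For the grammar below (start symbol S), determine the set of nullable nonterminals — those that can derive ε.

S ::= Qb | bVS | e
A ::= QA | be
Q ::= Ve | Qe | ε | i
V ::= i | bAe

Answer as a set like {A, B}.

{Q}

Directly nullable (have an ε-rule): {Q}.
Not nullable: A, S, V — each has a terminal in every rule's right-hand side or depends on a non-nullable symbol.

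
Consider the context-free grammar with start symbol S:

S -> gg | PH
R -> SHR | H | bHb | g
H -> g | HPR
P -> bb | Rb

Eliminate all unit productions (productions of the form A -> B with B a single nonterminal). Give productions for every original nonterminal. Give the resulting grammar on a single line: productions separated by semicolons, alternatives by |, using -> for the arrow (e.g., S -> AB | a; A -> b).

Unit productions: R->H.
Unit pairs (A ⇒* B via units): (R,H).
S: inherits non-unit rules of {S} → PH | gg.
H: inherits non-unit rules of {H} → HPR | g.
P: inherits non-unit rules of {P} → Rb | bb.
R: inherits non-unit rules of {H, R} → HPR | SHR | bHb | g.

S -> PH | gg; H -> g | HPR; P -> Rb | bb; R -> g | HPR | SHR | bHb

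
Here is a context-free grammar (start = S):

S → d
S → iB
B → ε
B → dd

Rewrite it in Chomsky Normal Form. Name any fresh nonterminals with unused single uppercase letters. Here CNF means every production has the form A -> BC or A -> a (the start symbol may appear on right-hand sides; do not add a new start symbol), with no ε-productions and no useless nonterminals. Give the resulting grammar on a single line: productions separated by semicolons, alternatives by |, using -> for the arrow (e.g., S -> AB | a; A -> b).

S -> d | i | CB; A -> d; B -> AA; C -> i

Nullable: {B}; after ε-elimination: S -> d | i | iB; B -> dd.
No unit productions to eliminate.
TERM: introduce A -> d, C -> i and substitute in every rule of length ≥2.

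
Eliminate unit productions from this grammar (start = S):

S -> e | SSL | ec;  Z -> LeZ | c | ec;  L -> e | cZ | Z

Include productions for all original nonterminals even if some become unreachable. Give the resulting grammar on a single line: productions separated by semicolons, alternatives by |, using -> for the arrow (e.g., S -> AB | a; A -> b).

Unit productions: L->Z.
Unit pairs (A ⇒* B via units): (L,Z).
S: inherits non-unit rules of {S} → SSL | e | ec.
L: inherits non-unit rules of {L, Z} → LeZ | c | cZ | e | ec.
Z: inherits non-unit rules of {Z} → LeZ | c | ec.

S -> e | ec | SSL; L -> c | e | cZ | ec | LeZ; Z -> c | ec | LeZ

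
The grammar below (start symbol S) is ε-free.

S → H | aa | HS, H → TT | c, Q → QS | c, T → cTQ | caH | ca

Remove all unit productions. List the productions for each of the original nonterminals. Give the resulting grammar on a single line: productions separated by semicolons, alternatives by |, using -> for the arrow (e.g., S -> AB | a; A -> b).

Unit productions: S->H.
Unit pairs (A ⇒* B via units): (S,H).
S: inherits non-unit rules of {H, S} → HS | TT | aa | c.
H: inherits non-unit rules of {H} → TT | c.
Q: inherits non-unit rules of {Q} → QS | c.
T: inherits non-unit rules of {T} → cTQ | ca | caH.

S -> c | HS | TT | aa; H -> c | TT; Q -> c | QS; T -> ca | cTQ | caH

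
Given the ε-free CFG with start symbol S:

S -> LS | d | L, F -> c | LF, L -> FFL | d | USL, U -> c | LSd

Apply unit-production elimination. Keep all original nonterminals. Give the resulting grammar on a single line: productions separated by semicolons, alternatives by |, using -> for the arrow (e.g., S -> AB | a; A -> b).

S -> d | LS | FFL | USL; F -> c | LF; L -> d | FFL | USL; U -> c | LSd

Unit productions: S->L.
Unit pairs (A ⇒* B via units): (S,L).
S: inherits non-unit rules of {L, S} → FFL | LS | USL | d.
F: inherits non-unit rules of {F} → LF | c.
L: inherits non-unit rules of {L} → FFL | USL | d.
U: inherits non-unit rules of {U} → LSd | c.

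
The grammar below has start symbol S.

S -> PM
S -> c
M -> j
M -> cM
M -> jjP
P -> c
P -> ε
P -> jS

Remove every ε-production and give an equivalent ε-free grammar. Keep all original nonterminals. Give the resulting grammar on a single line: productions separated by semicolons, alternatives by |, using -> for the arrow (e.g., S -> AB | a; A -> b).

Nullable set: {P}.
S -> PM: P nullable, giving M | PM.
M -> jjP: P nullable, giving jj | jjP.
Drop P -> ε.
Unchanged (no nullable symbols): S -> c; M -> cM; M -> j; P -> c; P -> jS.

S -> M | c | PM; M -> j | cM | jj | jjP; P -> c | jS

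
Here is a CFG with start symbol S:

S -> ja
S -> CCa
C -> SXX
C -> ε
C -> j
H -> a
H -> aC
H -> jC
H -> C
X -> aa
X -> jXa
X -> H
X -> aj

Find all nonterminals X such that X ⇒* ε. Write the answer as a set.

Directly nullable (have an ε-rule): {C}.
H is nullable via H -> C (every symbol on the right is already known nullable).
X is nullable via X -> H (every symbol on the right is already known nullable).
Not nullable: S — each has a terminal in every rule's right-hand side or depends on a non-nullable symbol.

{C, H, X}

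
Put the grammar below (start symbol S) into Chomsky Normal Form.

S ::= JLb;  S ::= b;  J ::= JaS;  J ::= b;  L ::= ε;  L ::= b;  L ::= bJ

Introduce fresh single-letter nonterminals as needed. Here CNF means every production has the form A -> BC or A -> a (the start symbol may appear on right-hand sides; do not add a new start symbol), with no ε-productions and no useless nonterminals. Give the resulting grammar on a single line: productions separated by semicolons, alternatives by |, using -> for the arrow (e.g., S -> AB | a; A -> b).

Nullable: {L}; after ε-elimination: S -> b | Jb | JLb; J -> b | JaS; L -> b | bJ.
No unit productions to eliminate.
TERM: introduce A -> a, B -> b and substitute in every rule of length ≥2.
BIN: J -> JAS becomes J -> JC, C -> AS; S -> JLB becomes S -> JD, D -> LB.

S -> b | JB | JD; A -> a; B -> b; C -> AS; D -> LB; J -> b | JC; L -> b | BJ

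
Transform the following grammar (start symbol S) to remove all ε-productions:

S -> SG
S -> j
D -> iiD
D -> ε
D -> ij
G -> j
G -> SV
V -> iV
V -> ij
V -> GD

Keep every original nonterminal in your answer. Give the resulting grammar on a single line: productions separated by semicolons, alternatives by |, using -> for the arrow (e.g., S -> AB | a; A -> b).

Nullable set: {D}.
Drop D -> ε.
D -> iiD: D nullable, giving ii | iiD.
V -> GD: D nullable, giving G | GD.
Unchanged (no nullable symbols): S -> SG; S -> j; D -> ij; G -> SV; G -> j; V -> iV; V -> ij.

S -> j | SG; D -> ii | ij | iiD; G -> j | SV; V -> G | GD | iV | ij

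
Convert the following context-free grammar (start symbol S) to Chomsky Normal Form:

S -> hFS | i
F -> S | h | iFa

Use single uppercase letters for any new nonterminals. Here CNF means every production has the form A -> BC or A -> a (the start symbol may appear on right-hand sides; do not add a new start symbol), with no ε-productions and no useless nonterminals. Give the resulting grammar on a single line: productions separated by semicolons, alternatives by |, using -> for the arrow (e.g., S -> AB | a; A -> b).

No ε-productions.
After unit-elimination: S -> i | hFS; F -> h | i | hFS | iFa.
TERM: introduce C -> a, A -> h, B -> i and substitute in every rule of length ≥2.
BIN: F -> AFS becomes F -> AD, D -> FS; F -> BFC becomes F -> BE, E -> FC; S -> AFS becomes S -> AG, G -> FS.

S -> i | AG; A -> h; B -> i; C -> a; D -> FS; E -> FC; F -> h | i | AD | BE; G -> FS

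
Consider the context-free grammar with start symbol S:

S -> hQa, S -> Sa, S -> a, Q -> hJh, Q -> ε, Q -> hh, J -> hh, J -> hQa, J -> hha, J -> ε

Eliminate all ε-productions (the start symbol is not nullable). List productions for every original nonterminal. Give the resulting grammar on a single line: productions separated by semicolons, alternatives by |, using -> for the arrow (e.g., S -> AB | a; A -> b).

S -> a | Sa | ha | hQa; J -> ha | hh | hQa | hha; Q -> hh | hJh

Nullable set: {J, Q}.
S -> hQa: Q nullable, giving hQa | ha.
Drop J -> ε.
J -> hQa: Q nullable, giving hQa | ha.
Drop Q -> ε.
Q -> hJh: J nullable, giving hJh | hh.
Unchanged (no nullable symbols): S -> Sa; S -> a; J -> hh; J -> hha; Q -> hh.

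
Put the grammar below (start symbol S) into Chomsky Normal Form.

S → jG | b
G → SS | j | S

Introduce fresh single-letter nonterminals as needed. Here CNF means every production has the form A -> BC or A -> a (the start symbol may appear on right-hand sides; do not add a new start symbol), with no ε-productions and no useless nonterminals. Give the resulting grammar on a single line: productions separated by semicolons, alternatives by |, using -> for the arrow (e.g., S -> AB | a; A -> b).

S -> b | AG; A -> j; G -> b | j | AG | SS

No ε-productions.
After unit-elimination: S -> b | jG; G -> b | j | SS | jG.
TERM: introduce A -> j and substitute in every rule of length ≥2.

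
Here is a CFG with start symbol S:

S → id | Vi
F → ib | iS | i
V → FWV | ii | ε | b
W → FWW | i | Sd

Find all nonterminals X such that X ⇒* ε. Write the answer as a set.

{V}

Directly nullable (have an ε-rule): {V}.
Not nullable: F, S, W — each has a terminal in every rule's right-hand side or depends on a non-nullable symbol.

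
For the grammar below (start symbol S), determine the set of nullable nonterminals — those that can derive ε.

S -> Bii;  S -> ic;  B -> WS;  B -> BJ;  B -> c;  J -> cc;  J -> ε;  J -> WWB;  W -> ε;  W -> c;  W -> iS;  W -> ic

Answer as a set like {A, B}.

{J, W}

Directly nullable (have an ε-rule): {J, W}.
Not nullable: B, S — each has a terminal in every rule's right-hand side or depends on a non-nullable symbol.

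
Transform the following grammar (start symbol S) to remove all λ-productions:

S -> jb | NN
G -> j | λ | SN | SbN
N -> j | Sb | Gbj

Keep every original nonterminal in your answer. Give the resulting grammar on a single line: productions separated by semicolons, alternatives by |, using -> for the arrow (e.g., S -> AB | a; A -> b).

Nullable set: {G}.
Drop G -> λ.
N -> Gbj: G nullable, giving Gbj | bj.
Unchanged (no nullable symbols): S -> NN; S -> jb; G -> SN; G -> SbN; G -> j; N -> Sb; N -> j.

S -> NN | jb; G -> j | SN | SbN; N -> j | Sb | bj | Gbj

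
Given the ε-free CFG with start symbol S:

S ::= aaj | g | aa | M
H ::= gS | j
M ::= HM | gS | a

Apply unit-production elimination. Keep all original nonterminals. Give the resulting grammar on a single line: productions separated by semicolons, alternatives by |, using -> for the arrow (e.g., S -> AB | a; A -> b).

S -> a | g | HM | aa | gS | aaj; H -> j | gS; M -> a | HM | gS

Unit productions: S->M.
Unit pairs (A ⇒* B via units): (S,M).
S: inherits non-unit rules of {M, S} → HM | a | aa | aaj | g | gS.
H: inherits non-unit rules of {H} → gS | j.
M: inherits non-unit rules of {M} → HM | a | gS.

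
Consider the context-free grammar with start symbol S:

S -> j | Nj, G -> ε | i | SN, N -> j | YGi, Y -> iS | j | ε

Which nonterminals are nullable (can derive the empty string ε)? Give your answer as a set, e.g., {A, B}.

{G, Y}

Directly nullable (have an ε-rule): {G, Y}.
Not nullable: N, S — each has a terminal in every rule's right-hand side or depends on a non-nullable symbol.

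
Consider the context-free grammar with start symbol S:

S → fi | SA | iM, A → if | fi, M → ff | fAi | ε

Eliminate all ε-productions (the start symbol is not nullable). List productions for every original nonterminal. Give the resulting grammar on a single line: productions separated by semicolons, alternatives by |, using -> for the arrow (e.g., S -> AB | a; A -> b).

Nullable set: {M}.
S -> iM: M nullable, giving i | iM.
Drop M -> ε.
Unchanged (no nullable symbols): S -> SA; S -> fi; A -> fi; A -> if; M -> fAi; M -> ff.

S -> i | SA | fi | iM; A -> fi | if; M -> ff | fAi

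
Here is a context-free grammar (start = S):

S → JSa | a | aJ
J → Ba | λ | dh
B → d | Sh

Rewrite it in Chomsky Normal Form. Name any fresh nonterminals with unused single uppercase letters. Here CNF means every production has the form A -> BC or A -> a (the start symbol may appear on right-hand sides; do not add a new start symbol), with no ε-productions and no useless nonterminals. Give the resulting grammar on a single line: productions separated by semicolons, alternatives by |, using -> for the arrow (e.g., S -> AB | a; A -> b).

Nullable: {J}; after ε-elimination: S -> a | Sa | aJ | JSa; B -> d | Sh; J -> Ba | dh.
No unit productions to eliminate.
TERM: introduce C -> a, D -> d, A -> h and substitute in every rule of length ≥2.
BIN: S -> JSC becomes S -> JE, E -> SC.

S -> a | CJ | JE | SC; A -> h; B -> d | SA; C -> a; D -> d; E -> SC; J -> BC | DA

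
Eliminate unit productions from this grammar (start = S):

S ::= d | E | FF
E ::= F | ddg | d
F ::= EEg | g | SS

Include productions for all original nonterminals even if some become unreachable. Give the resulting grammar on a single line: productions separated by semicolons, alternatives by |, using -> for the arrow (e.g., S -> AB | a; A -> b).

Unit productions: E->F, S->E.
Unit pairs (A ⇒* B via units): (E,F), (S,E), (S,F).
S: inherits non-unit rules of {E, F, S} → EEg | FF | SS | d | ddg | g.
E: inherits non-unit rules of {E, F} → EEg | SS | d | ddg | g.
F: inherits non-unit rules of {F} → EEg | SS | g.

S -> d | g | FF | SS | EEg | ddg; E -> d | g | SS | EEg | ddg; F -> g | SS | EEg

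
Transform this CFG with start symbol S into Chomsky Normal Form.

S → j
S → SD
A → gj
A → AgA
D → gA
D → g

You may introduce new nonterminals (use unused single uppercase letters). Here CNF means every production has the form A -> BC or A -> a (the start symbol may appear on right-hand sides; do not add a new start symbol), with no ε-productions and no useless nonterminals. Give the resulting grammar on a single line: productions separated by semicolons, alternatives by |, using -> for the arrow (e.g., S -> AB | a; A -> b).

No ε-productions.
No unit productions to eliminate.
TERM: introduce B -> g, C -> j and substitute in every rule of length ≥2.
BIN: A -> ABA becomes A -> AE, E -> BA.

S -> j | SD; A -> AE | BC; B -> g; C -> j; D -> g | BA; E -> BA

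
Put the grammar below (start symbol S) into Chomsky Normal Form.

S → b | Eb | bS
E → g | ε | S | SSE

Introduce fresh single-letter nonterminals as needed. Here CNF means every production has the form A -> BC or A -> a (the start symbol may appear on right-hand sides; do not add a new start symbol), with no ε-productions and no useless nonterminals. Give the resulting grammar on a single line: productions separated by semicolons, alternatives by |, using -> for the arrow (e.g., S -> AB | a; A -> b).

Nullable: {E}; after ε-elimination: S -> b | Eb | bS; E -> S | g | SS | SSE.
After unit-elimination: S -> b | Eb | bS; E -> b | g | Eb | SS | bS | SSE.
TERM: introduce A -> b and substitute in every rule of length ≥2.
BIN: E -> SSE becomes E -> SB, B -> SE.

S -> b | AS | EA; A -> b; B -> SE; E -> b | g | AS | EA | SB | SS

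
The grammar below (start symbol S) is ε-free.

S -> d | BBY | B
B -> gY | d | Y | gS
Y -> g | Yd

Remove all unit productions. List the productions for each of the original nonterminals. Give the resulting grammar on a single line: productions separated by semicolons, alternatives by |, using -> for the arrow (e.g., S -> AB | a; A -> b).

Unit productions: B->Y, S->B.
Unit pairs (A ⇒* B via units): (B,Y), (S,B), (S,Y).
S: inherits non-unit rules of {B, S, Y} → BBY | Yd | d | g | gS | gY.
B: inherits non-unit rules of {B, Y} → Yd | d | g | gS | gY.
Y: inherits non-unit rules of {Y} → Yd | g.

S -> d | g | Yd | gS | gY | BBY; B -> d | g | Yd | gS | gY; Y -> g | Yd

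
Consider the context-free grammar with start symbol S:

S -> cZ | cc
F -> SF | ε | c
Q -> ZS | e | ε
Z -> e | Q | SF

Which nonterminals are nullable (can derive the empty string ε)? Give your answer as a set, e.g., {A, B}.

{F, Q, Z}

Directly nullable (have an ε-rule): {F, Q}.
Z is nullable via Z -> Q (every symbol on the right is already known nullable).
Not nullable: S — each has a terminal in every rule's right-hand side or depends on a non-nullable symbol.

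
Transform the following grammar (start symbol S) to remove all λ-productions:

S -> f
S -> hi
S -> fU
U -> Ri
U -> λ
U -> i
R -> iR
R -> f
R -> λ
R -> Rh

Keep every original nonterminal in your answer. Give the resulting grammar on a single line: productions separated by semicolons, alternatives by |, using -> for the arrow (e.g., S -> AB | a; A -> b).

Nullable set: {R, U}.
S -> fU: U nullable, giving f | fU.
Drop R -> λ.
R -> Rh: R nullable, giving Rh | h.
R -> iR: R nullable, giving i | iR.
Drop U -> λ.
U -> Ri: R nullable, giving Ri | i.
Unchanged (no nullable symbols): S -> f; S -> hi; R -> f; U -> i.

S -> f | fU | hi; R -> f | h | i | Rh | iR; U -> i | Ri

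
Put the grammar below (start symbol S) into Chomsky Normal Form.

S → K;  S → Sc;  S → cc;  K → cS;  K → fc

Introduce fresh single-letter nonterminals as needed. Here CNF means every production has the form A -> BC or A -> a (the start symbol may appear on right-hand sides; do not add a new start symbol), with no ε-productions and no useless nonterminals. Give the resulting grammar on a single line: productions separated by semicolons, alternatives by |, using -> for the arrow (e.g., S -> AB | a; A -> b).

S -> AA | AS | BA | SA; A -> c; B -> f

No ε-productions.
After unit-elimination: S -> Sc | cS | cc | fc; K -> cS | fc.
TERM: introduce A -> c, B -> f and substitute in every rule of length ≥2.
Drop unreachable/unproductive: K.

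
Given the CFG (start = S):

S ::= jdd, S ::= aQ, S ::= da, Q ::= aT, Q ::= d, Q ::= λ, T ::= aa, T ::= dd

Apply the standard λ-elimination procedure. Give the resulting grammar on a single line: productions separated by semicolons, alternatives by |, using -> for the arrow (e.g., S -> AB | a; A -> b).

S -> a | aQ | da | jdd; Q -> d | aT; T -> aa | dd

Nullable set: {Q}.
S -> aQ: Q nullable, giving a | aQ.
Drop Q -> λ.
Unchanged (no nullable symbols): S -> da; S -> jdd; Q -> aT; Q -> d; T -> aa; T -> dd.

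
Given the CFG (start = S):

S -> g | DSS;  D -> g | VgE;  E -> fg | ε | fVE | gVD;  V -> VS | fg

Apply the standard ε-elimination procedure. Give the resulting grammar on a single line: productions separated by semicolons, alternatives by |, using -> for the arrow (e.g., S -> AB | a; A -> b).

Nullable set: {E}.
D -> VgE: E nullable, giving Vg | VgE.
Drop E -> ε.
E -> fVE: E nullable, giving fV | fVE.
Unchanged (no nullable symbols): S -> DSS; S -> g; D -> g; E -> fg; E -> gVD; V -> VS; V -> fg.

S -> g | DSS; D -> g | Vg | VgE; E -> fV | fg | fVE | gVD; V -> VS | fg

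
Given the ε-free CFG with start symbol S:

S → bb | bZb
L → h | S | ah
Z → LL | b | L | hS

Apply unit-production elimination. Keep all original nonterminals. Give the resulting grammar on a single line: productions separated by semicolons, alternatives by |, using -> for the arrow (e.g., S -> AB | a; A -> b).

S -> bb | bZb; L -> h | ah | bb | bZb; Z -> b | h | LL | ah | bb | hS | bZb

Unit productions: L->S, Z->L.
Unit pairs (A ⇒* B via units): (L,S), (Z,L), (Z,S).
S: inherits non-unit rules of {S} → bZb | bb.
L: inherits non-unit rules of {L, S} → ah | bZb | bb | h.
Z: inherits non-unit rules of {L, S, Z} → LL | ah | b | bZb | bb | h | hS.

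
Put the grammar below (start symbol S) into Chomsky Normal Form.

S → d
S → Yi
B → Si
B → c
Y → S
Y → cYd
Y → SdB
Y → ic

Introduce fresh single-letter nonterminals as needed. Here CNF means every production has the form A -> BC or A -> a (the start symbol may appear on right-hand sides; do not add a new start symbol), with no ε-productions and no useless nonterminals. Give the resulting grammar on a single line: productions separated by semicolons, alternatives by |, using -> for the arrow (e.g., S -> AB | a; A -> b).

No ε-productions.
After unit-elimination: S -> d | Yi; B -> c | Si; Y -> d | Yi | ic | SdB | cYd.
TERM: introduce D -> c, C -> d, A -> i and substitute in every rule of length ≥2.
BIN: Y -> DYC becomes Y -> DE, E -> YC; Y -> SCB becomes Y -> SF, F -> CB.

S -> d | YA; A -> i; B -> c | SA; C -> d; D -> c; E -> YC; F -> CB; Y -> d | AD | DE | SF | YA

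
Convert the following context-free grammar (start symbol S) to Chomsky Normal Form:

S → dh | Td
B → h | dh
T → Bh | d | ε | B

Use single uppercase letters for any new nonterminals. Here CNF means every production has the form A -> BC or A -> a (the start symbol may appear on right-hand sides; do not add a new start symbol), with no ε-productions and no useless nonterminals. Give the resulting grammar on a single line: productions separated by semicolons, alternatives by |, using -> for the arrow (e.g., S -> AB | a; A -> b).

S -> d | AC | TA; A -> d; B -> h | AC; C -> h; T -> d | h | AC | BC

Nullable: {T}; after ε-elimination: S -> d | Td | dh; B -> h | dh; T -> B | d | Bh.
After unit-elimination: S -> d | Td | dh; B -> h | dh; T -> d | h | Bh | dh.
TERM: introduce A -> d, C -> h and substitute in every rule of length ≥2.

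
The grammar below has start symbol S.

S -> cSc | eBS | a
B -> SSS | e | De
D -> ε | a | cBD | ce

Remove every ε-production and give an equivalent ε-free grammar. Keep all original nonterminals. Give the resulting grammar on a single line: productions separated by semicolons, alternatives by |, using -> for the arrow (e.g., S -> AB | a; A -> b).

S -> a | cSc | eBS; B -> e | De | SSS; D -> a | cB | ce | cBD

Nullable set: {D}.
B -> De: D nullable, giving De | e.
Drop D -> ε.
D -> cBD: D nullable, giving cB | cBD.
Unchanged (no nullable symbols): S -> a; S -> cSc; S -> eBS; B -> SSS; B -> e; D -> a; D -> ce.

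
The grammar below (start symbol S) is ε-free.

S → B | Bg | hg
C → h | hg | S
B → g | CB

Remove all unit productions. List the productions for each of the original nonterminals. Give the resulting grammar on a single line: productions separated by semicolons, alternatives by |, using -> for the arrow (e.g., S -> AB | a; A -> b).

Unit productions: C->S, S->B.
Unit pairs (A ⇒* B via units): (C,B), (C,S), (S,B).
S: inherits non-unit rules of {B, S} → Bg | CB | g | hg.
B: inherits non-unit rules of {B} → CB | g.
C: inherits non-unit rules of {B, C, S} → Bg | CB | g | h | hg.

S -> g | Bg | CB | hg; B -> g | CB; C -> g | h | Bg | CB | hg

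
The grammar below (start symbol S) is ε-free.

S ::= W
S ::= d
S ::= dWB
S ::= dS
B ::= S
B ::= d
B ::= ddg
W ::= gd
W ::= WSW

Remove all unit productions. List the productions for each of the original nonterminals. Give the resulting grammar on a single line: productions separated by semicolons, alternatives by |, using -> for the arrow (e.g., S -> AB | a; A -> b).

S -> d | dS | gd | WSW | dWB; B -> d | dS | gd | WSW | dWB | ddg; W -> gd | WSW

Unit productions: B->S, S->W.
Unit pairs (A ⇒* B via units): (B,S), (B,W), (S,W).
S: inherits non-unit rules of {S, W} → WSW | d | dS | dWB | gd.
B: inherits non-unit rules of {B, S, W} → WSW | d | dS | dWB | ddg | gd.
W: inherits non-unit rules of {W} → WSW | gd.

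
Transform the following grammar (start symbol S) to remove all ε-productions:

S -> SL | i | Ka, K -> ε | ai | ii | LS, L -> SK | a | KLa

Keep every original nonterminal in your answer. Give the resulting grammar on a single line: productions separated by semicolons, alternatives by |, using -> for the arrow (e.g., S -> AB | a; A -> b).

Nullable set: {K}.
S -> Ka: K nullable, giving Ka | a.
Drop K -> ε.
L -> KLa: K nullable, giving KLa | La.
L -> SK: K nullable, giving S | SK.
Unchanged (no nullable symbols): S -> SL; S -> i; K -> LS; K -> ai; K -> ii; L -> a.

S -> a | i | Ka | SL; K -> LS | ai | ii; L -> S | a | La | SK | KLa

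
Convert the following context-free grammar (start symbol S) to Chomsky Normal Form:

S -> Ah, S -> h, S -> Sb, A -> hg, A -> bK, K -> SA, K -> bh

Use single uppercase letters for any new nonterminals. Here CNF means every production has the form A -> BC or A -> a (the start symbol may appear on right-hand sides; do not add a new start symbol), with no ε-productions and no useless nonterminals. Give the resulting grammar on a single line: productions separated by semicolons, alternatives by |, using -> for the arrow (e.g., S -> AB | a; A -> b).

S -> h | AC | SB; A -> BK | CD; B -> b; C -> h; D -> g; K -> BC | SA

No ε-productions.
No unit productions to eliminate.
TERM: introduce B -> b, D -> g, C -> h and substitute in every rule of length ≥2.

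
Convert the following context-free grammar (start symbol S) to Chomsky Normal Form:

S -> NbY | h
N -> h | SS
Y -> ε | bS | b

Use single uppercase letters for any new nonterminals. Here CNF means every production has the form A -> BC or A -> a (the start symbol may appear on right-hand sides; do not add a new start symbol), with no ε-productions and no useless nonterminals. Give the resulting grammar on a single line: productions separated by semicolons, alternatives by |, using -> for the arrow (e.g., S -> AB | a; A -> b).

S -> h | NA | NB; A -> b; B -> AY; N -> h | SS; Y -> b | AS

Nullable: {Y}; after ε-elimination: S -> h | Nb | NbY; N -> h | SS; Y -> b | bS.
No unit productions to eliminate.
TERM: introduce A -> b and substitute in every rule of length ≥2.
BIN: S -> NAY becomes S -> NB, B -> AY.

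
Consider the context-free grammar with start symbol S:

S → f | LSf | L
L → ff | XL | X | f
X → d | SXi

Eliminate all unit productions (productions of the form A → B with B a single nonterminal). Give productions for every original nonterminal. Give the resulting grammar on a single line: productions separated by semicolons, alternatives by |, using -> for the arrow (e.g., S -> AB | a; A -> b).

S -> d | f | XL | ff | LSf | SXi; L -> d | f | XL | ff | SXi; X -> d | SXi

Unit productions: L->X, S->L.
Unit pairs (A ⇒* B via units): (L,X), (S,L), (S,X).
S: inherits non-unit rules of {L, S, X} → LSf | SXi | XL | d | f | ff.
L: inherits non-unit rules of {L, X} → SXi | XL | d | f | ff.
X: inherits non-unit rules of {X} → SXi | d.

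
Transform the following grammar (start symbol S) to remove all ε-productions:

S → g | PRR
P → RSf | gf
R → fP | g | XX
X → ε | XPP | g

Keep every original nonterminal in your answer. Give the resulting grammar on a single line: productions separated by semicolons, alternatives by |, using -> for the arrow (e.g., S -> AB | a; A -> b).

S -> P | g | PR | PRR; P -> Sf | gf | RSf; R -> X | g | XX | fP; X -> g | PP | XPP

Nullable set: {R, X}.
S -> PRR: R, R nullable, giving P | PR | PRR.
P -> RSf: R nullable, giving RSf | Sf.
R -> XX: X, X nullable, giving X | XX.
Drop X -> ε.
X -> XPP: X nullable, giving PP | XPP.
Unchanged (no nullable symbols): S -> g; P -> gf; R -> fP; R -> g; X -> g.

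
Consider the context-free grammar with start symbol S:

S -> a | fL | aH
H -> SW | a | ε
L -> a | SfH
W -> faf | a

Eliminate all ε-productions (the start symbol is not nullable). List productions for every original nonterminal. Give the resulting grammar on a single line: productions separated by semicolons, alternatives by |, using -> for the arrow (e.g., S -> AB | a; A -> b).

S -> a | aH | fL; H -> a | SW; L -> a | Sf | SfH; W -> a | faf

Nullable set: {H}.
S -> aH: H nullable, giving a | aH.
Drop H -> ε.
L -> SfH: H nullable, giving Sf | SfH.
Unchanged (no nullable symbols): S -> a; S -> fL; H -> SW; H -> a; L -> a; W -> a; W -> faf.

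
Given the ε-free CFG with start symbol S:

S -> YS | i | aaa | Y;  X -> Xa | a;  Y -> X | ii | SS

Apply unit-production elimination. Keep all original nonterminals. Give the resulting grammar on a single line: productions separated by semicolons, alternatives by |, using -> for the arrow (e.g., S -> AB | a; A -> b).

S -> a | i | SS | Xa | YS | ii | aaa; X -> a | Xa; Y -> a | SS | Xa | ii

Unit productions: S->Y, Y->X.
Unit pairs (A ⇒* B via units): (S,X), (S,Y), (Y,X).
S: inherits non-unit rules of {S, X, Y} → SS | Xa | YS | a | aaa | i | ii.
X: inherits non-unit rules of {X} → Xa | a.
Y: inherits non-unit rules of {X, Y} → SS | Xa | a | ii.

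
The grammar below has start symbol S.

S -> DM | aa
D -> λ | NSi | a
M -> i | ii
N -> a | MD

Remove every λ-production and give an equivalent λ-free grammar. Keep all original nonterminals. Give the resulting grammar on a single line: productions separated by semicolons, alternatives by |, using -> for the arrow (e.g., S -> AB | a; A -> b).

S -> M | DM | aa; D -> a | NSi; M -> i | ii; N -> M | a | MD

Nullable set: {D}.
S -> DM: D nullable, giving DM | M.
Drop D -> λ.
N -> MD: D nullable, giving M | MD.
Unchanged (no nullable symbols): S -> aa; D -> NSi; D -> a; M -> i; M -> ii; N -> a.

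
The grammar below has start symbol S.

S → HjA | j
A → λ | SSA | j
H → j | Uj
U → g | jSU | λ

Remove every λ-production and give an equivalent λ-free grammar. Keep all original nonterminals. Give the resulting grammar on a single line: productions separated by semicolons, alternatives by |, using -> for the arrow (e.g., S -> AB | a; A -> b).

S -> j | Hj | HjA; A -> j | SS | SSA; H -> j | Uj; U -> g | jS | jSU

Nullable set: {A, U}.
S -> HjA: A nullable, giving Hj | HjA.
Drop A -> λ.
A -> SSA: A nullable, giving SS | SSA.
H -> Uj: U nullable, giving Uj | j.
Drop U -> λ.
U -> jSU: U nullable, giving jS | jSU.
Unchanged (no nullable symbols): S -> j; A -> j; H -> j; U -> g.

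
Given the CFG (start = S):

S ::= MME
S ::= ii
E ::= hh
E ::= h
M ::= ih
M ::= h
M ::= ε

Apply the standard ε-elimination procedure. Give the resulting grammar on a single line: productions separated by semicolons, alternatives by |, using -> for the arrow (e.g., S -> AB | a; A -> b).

S -> E | ME | ii | MME; E -> h | hh; M -> h | ih

Nullable set: {M}.
S -> MME: M, M nullable, giving E | ME | MME.
Drop M -> ε.
Unchanged (no nullable symbols): S -> ii; E -> h; E -> hh; M -> h; M -> ih.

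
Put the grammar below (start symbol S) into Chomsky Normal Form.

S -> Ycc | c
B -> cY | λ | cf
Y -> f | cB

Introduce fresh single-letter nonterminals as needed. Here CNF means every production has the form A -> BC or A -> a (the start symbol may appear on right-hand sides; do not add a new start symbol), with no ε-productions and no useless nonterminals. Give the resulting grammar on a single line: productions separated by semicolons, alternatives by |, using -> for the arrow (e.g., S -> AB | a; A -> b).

S -> c | YD; A -> c; B -> AC | AY; C -> f; D -> AA; Y -> c | f | AB

Nullable: {B}; after ε-elimination: S -> c | Ycc; B -> cY | cf; Y -> c | f | cB.
No unit productions to eliminate.
TERM: introduce A -> c, C -> f and substitute in every rule of length ≥2.
BIN: S -> YAA becomes S -> YD, D -> AA.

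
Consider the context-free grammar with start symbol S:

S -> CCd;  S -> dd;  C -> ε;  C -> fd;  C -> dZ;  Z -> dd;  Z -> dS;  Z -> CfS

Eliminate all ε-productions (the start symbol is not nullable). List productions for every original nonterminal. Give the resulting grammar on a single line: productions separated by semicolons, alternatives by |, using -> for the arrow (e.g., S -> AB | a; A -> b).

S -> d | Cd | dd | CCd; C -> dZ | fd; Z -> dS | dd | fS | CfS

Nullable set: {C}.
S -> CCd: C, C nullable, giving CCd | Cd | d.
Drop C -> ε.
Z -> CfS: C nullable, giving CfS | fS.
Unchanged (no nullable symbols): S -> dd; C -> dZ; C -> fd; Z -> dS; Z -> dd.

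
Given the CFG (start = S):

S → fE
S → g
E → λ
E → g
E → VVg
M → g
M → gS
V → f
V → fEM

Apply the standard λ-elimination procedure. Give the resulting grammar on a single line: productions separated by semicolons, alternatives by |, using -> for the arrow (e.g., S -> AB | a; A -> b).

Nullable set: {E}.
S -> fE: E nullable, giving f | fE.
Drop E -> λ.
V -> fEM: E nullable, giving fEM | fM.
Unchanged (no nullable symbols): S -> g; E -> VVg; E -> g; M -> g; M -> gS; V -> f.

S -> f | g | fE; E -> g | VVg; M -> g | gS; V -> f | fM | fEM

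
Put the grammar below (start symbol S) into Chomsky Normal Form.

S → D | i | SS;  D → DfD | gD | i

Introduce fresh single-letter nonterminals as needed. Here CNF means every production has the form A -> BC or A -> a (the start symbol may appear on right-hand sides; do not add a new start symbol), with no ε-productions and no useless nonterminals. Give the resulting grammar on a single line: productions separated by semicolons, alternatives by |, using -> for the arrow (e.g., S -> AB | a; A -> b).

No ε-productions.
After unit-elimination: S -> i | SS | gD | DfD; D -> i | gD | DfD.
TERM: introduce A -> f, B -> g and substitute in every rule of length ≥2.
BIN: D -> DAD becomes D -> DC, C -> AD; S -> DAD becomes S -> DE, E -> AD.

S -> i | BD | DE | SS; A -> f; B -> g; C -> AD; D -> i | BD | DC; E -> AD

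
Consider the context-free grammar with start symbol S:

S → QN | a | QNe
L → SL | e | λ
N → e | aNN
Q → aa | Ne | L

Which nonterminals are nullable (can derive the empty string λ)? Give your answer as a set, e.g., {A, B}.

Directly nullable (have an ε-rule): {L}.
Q is nullable via Q -> L (every symbol on the right is already known nullable).
Not nullable: N, S — each has a terminal in every rule's right-hand side or depends on a non-nullable symbol.

{L, Q}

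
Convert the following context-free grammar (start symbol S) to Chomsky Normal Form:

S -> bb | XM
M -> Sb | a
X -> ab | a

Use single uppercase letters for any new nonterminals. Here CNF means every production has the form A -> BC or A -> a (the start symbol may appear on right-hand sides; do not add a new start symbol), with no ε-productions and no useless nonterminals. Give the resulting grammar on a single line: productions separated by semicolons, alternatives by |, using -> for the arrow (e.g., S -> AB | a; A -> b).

No ε-productions.
No unit productions to eliminate.
TERM: introduce B -> a, A -> b and substitute in every rule of length ≥2.

S -> AA | XM; A -> b; B -> a; M -> a | SA; X -> a | BA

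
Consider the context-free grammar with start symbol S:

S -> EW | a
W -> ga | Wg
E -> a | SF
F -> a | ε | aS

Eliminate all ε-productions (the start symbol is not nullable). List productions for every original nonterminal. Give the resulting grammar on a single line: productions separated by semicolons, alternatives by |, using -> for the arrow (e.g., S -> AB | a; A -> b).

S -> a | EW; E -> S | a | SF; F -> a | aS; W -> Wg | ga

Nullable set: {F}.
E -> SF: F nullable, giving S | SF.
Drop F -> ε.
Unchanged (no nullable symbols): S -> EW; S -> a; E -> a; F -> a; F -> aS; W -> Wg; W -> ga.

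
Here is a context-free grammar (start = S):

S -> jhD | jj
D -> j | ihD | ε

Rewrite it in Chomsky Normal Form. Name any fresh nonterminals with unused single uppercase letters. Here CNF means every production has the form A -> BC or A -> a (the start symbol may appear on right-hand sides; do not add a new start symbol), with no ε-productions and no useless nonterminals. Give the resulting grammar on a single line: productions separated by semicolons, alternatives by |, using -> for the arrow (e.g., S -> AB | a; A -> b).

Nullable: {D}; after ε-elimination: S -> jh | jj | jhD; D -> j | ih | ihD.
No unit productions to eliminate.
TERM: introduce B -> h, A -> i, C -> j and substitute in every rule of length ≥2.
BIN: D -> ABD becomes D -> AE, E -> BD; S -> CBD becomes S -> CF, F -> BD.

S -> CB | CC | CF; A -> i; B -> h; C -> j; D -> j | AB | AE; E -> BD; F -> BD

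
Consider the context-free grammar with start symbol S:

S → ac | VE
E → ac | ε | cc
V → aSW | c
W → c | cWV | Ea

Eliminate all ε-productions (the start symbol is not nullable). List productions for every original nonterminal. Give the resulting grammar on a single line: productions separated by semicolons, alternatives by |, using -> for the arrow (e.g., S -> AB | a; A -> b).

Nullable set: {E}.
S -> VE: E nullable, giving V | VE.
Drop E -> ε.
W -> Ea: E nullable, giving Ea | a.
Unchanged (no nullable symbols): S -> ac; E -> ac; E -> cc; V -> aSW; V -> c; W -> c; W -> cWV.

S -> V | VE | ac; E -> ac | cc; V -> c | aSW; W -> a | c | Ea | cWV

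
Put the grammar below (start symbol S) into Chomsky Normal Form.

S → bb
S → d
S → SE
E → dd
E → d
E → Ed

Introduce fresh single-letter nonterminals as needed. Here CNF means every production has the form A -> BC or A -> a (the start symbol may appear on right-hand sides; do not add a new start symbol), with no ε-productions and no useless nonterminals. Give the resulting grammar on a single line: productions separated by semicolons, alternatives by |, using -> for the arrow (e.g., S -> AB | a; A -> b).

No ε-productions.
No unit productions to eliminate.
TERM: introduce B -> b, A -> d and substitute in every rule of length ≥2.

S -> d | BB | SE; A -> d; B -> b; E -> d | AA | EA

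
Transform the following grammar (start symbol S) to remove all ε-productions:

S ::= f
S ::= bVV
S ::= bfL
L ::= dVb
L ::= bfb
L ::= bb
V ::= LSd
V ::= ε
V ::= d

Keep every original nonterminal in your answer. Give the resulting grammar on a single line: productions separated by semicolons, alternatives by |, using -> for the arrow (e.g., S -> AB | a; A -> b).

S -> b | f | bV | bVV | bfL; L -> bb | db | bfb | dVb; V -> d | LSd

Nullable set: {V}.
S -> bVV: V, V nullable, giving b | bV | bVV.
L -> dVb: V nullable, giving dVb | db.
Drop V -> ε.
Unchanged (no nullable symbols): S -> bfL; S -> f; L -> bb; L -> bfb; V -> LSd; V -> d.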